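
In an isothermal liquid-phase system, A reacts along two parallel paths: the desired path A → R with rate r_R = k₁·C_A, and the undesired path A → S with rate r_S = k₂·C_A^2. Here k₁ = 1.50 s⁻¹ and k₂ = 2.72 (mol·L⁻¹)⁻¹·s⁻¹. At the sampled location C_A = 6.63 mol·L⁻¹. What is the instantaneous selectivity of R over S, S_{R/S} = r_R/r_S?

S_{R/S} = r_R/r_S = (k₁·C_A)/(k₂·C_A^2) = (k₁/k₂)·C_A⁻¹.
= (1.50×6.630) / (2.72×6.630^2) = 9.945/119.6 = 0.0832.
The undesired path is higher order in A, so low C_A (CSTR or dilute feed) favours R.

0.0832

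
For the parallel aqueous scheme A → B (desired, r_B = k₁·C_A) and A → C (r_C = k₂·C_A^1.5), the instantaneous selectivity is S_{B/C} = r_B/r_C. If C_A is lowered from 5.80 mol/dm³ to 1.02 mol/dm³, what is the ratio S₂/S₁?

2.38

S_{B/C} = (k₁/k₂)·C_A^-0.5, so S₂/S₁ = (C_{A,2}/C_{A,1})^-0.5.
= (1.02/5.80)^(-0.5) = (0.1759)^(-0.5) = 2.38.
Selectivity toward B rises as C_A falls — low-concentration operation is favoured.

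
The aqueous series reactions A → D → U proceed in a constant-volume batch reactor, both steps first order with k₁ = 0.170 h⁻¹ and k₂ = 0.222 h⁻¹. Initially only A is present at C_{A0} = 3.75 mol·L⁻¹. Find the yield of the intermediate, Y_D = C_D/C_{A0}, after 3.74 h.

0.306

Solving the coupled first-order balances gives C_D(t) = [k₁/(k₂−k₁)]·C_{A0}·(e^(−k₁t) − e^(−k₂t)).
e^(−k₁t) = e^(−0.170×3.74) = e^(−0.6358) = 0.5295; e^(−k₂t) = e^(−0.8303) = 0.4359.
C_D = 0.170×3.75/(0.222−0.170) × (0.5295−0.4359) = 12.26×0.09358 = 1.147 mol·L⁻¹.
Y_D = C_D/C_{A0} = 1.147/3.75 = 0.306.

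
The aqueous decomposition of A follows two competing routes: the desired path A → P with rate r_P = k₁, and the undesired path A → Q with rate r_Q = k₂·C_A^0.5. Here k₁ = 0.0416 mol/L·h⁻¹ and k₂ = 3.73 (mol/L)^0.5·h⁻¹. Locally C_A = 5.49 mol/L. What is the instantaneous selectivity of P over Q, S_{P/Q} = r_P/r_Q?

S_{P/Q} = r_P/r_Q = (k₁)/(k₂·C_A^0.5) = (k₁/k₂)·C_A^-0.5.
= (0.0416) / (3.73×5.490^0.5) = 0.04160/8.740 = 0.00476.
The undesired path is higher order in A, so low C_A (CSTR or dilute feed) favours P.

0.00476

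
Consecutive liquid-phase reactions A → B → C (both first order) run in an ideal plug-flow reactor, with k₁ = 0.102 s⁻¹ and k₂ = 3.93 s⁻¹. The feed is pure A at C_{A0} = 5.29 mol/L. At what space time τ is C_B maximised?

Setting dC_B/dτ = 0 gives τ_opt = ln(k₂/k₁)/(k₂−k₁).
= ln(3.93/0.102)/(3.93−0.102) = ln(38.53)/3.828 = 3.651/3.828 = 0.954 s.

0.954 s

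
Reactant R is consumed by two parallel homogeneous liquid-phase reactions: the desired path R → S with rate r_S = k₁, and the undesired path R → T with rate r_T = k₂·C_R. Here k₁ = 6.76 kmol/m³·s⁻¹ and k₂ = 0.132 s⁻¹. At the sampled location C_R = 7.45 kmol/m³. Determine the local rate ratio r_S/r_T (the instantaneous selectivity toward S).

6.87

S_{S/T} = r_S/r_T = (k₁)/(k₂·C_R) = (k₁/k₂)·C_R⁻¹.
= (6.76) / (0.132×7.450) = 6.760/0.9834 = 6.87.
The undesired path is higher order in R, so low C_R (CSTR or dilute feed) favours S.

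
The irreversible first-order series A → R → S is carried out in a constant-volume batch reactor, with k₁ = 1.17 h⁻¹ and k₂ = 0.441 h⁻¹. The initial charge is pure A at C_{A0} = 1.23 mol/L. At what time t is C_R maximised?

For first-order series the maximum of C_R occurs at t_opt = ln(k₂/k₁)/(k₂−k₁).
= ln(0.441/1.17)/(0.441−1.17) = ln(0.3769)/-0.7290 = -0.9757/-0.7290 = 1.34 h.

1.34 h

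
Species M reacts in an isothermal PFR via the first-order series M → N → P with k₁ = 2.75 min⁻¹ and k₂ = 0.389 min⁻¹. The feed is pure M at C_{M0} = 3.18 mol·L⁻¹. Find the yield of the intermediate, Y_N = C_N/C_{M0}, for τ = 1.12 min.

0.700

For first-order series with pure M initially, C_N(τ) = k₁C_{M0}/(k₂−k₁)·(e^(−k₁τ) − e^(−k₂τ)).
e^(−k₁τ) = e^(−2.75×1.12) = e^(−3.080) = 0.04596; e^(−k₂τ) = e^(−0.4357) = 0.6468.
C_N = 2.75×3.18/(0.389−2.75) × (0.04596−0.6468) = (-3.704)×(-0.6009) = 2.226 mol·L⁻¹.
Y_N = C_N/C_{M0} = 2.226/3.18 = 0.700.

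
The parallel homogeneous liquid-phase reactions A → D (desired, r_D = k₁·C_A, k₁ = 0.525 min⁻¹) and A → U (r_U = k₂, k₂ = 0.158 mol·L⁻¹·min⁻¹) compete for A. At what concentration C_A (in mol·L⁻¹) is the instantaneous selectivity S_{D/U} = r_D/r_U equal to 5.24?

1.58 mol·L⁻¹

S_{D/U} = (k₁/k₂)·C_A ⇒ C_A = S·k₂/k₁.
= 5.24×0.158/0.525 = 1.58 mol·L⁻¹.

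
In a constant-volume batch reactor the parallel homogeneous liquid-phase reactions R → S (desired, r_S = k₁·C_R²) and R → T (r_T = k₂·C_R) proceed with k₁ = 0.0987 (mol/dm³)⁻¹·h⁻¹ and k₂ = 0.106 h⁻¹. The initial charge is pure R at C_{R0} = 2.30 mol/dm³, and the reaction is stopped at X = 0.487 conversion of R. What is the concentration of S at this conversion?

0.687 mol/dm³

C_R = C_{R0}(1−X) = 1.180 mol/dm³.
Along a PFR/batch, dC_T/dC_R = −r_T/(r_S+r_T) = −k₂/(k₂+k₁·C_R).
Integrating from C_{R0} to C_R: C_T = (0.106/0.0987)·ln[(0.106+0.0987·2.30)/(0.106+0.0987·1.18)] = 1.074·ln(0.3330/0.2225) = 0.4333 mol/dm³.
Then C_S = (C_{R0}−C_R) − C_T = 1.120 − 0.4333 = 0.6868 mol/dm³.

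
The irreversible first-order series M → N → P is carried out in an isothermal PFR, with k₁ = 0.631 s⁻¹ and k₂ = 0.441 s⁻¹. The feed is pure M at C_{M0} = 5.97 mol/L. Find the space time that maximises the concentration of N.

1.89 s

For first-order series the maximum of C_N occurs at τ_opt = ln(k₂/k₁)/(k₂−k₁).
= ln(0.441/0.631)/(0.441−0.631) = ln(0.6989)/-0.1900 = -0.3583/-0.1900 = 1.89 s.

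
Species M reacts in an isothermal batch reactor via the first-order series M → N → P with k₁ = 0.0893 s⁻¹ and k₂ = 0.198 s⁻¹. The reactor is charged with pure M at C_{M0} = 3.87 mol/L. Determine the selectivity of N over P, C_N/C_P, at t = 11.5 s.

Solving the coupled first-order balances gives C_N(t) = [k₁/(k₂−k₁)]·C_{M0}·(e^(−k₁t) − e^(−k₂t)).
e^(−k₁t) = e^(−0.0893×11.5) = e^(−1.027) = 0.3581; e^(−k₂t) = e^(−2.277) = 0.1026.
C_N = 0.0893×3.87/(0.198−0.0893) × (0.3581−0.1026) = 3.179×0.2555 = 0.8123 mol/L.
C_M = C_{M0}e^(−k₁t) = 1.386 mol/L, so C_P = C_{M0}−C_M−C_N = 1.672 mol/L; C_N/C_P = 0.486.

0.486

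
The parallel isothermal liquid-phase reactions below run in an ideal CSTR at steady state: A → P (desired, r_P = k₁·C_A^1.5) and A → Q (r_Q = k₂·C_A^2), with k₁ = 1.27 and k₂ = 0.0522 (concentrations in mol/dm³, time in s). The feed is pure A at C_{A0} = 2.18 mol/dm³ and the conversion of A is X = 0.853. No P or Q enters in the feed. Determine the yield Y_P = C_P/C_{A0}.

0.834

Exit C_A = C_{A0}(1−X) = 2.18×0.147 = 0.3205 mol/dm³.
In a CSTR the entire volume is at exit conditions, so r_P = 1.27×0.3205^1.5 = 0.2304 and r_Q = 0.0522×0.3205^2 = 0.005361.
Fraction of consumed A going to P: r_P/(r_P+r_Q) = 0.9773.
C_P = 0.9773·C_{A0}·X = 0.9773×2.18×0.853 = 1.82 mol/dm³; Y_P = C_P/C_{A0} = 0.834.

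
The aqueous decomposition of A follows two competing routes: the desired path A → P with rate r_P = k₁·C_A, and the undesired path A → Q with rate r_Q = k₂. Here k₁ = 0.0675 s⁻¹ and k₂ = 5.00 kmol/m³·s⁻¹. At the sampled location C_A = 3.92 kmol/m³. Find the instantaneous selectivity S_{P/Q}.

0.0529

S_{P/Q} = r_P/r_Q = (k₁·C_A)/(k₂) = (k₁/k₂)·C_A.
= (0.0675×3.920) / (5.00) = 0.2646/5.000 = 0.0529.
Since the desired path is higher order in A, keeping C_A high (PFR or concentrated feed) favours P.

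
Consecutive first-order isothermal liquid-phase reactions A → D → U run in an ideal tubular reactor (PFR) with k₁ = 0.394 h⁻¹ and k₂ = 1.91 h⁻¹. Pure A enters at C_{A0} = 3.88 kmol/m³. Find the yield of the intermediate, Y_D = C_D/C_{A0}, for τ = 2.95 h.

0.0804

Solving the coupled first-order balances gives C_D(τ) = [k₁/(k₂−k₁)]·C_{A0}·(e^(−k₁τ) − e^(−k₂τ)).
e^(−k₁τ) = e^(−0.394×2.95) = e^(−1.162) = 0.3128; e^(−k₂τ) = e^(−5.635) = 0.003572.
C_D = 0.394×3.88/(1.91−0.394) × (0.3128−0.003572) = 1.008×0.3092 = 0.3118 kmol/m³.
Y_D = C_D/C_{A0} = 0.3118/3.88 = 0.0804.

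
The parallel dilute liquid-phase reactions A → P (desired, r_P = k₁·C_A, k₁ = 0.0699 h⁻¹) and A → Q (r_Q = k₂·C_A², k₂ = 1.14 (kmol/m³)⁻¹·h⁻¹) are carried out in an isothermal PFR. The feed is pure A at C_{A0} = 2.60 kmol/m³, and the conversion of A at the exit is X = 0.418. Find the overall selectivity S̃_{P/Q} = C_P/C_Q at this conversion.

0.0305

C_A = C_{A0}(1−X) = 1.513 kmol/m³.
Along a PFR/batch, dC_P/dC_A = −r_P/(r_P+r_Q) = −k₁/(k₁+k₂·C_A).
Integrating from C_{A0} to C_A: C_P = (0.0699/1.14)·ln[(0.0699+1.14·2.60)/(0.0699+1.14·1.51)] = 0.06132·ln(3.034/1.795) = 0.03218 kmol/m³.
C_Q = (C_{A0}−C_A)−C_P = 1.055 kmol/m³; S̃_{P/Q} = 0.03218/1.055 = 0.0305.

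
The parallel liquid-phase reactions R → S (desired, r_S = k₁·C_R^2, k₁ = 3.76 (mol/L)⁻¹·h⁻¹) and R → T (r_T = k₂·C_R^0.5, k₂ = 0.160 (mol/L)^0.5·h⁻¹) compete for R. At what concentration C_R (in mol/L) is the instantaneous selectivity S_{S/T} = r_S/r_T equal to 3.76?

0.295 mol/L

S_{S/T} = (k₁/k₂)·C_R^1.5 ⇒ C_R = (S·k₂/k₁)^(1/1.5).
= (3.76×0.160/3.76)^(0.6667) = (0.1600)^(0.6667) = 0.295 mol/L.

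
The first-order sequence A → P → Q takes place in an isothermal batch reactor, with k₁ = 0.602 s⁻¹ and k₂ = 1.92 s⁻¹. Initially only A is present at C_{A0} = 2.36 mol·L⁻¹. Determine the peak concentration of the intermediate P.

Evaluating C_P at t_opt = ln(k₂/k₁)/(k₂−k₁) gives C_{P,max}/C_{A0} = (k₁/k₂)^[k₂/(k₂−k₁)].
= (0.602/1.92)^(1.92/(1.92−0.602)) = (0.3135)^(1.457) = 0.1846.
C_{P,max} = 0.1846×2.36 = 0.436 mol·L⁻¹.

0.436 mol·L⁻¹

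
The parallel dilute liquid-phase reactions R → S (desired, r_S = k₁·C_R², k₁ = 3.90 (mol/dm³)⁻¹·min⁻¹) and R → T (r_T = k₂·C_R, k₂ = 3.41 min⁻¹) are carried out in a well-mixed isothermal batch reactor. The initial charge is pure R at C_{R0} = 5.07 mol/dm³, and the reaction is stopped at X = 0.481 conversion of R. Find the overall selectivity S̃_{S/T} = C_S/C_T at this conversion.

4.28

C_R = C_{R0}(1−X) = 2.631 mol/dm³.
Along a PFR/batch, dC_T/dC_R = −r_T/(r_S+r_T) = −k₂/(k₂+k₁·C_R).
Integrating from C_{R0} to C_R: C_T = (3.41/3.90)·ln[(3.41+3.90·5.07)/(3.41+3.90·2.63)] = 0.8744·ln(23.18/13.67) = 0.4617 mol/dm³.
Then C_S = (C_{R0}−C_R) − C_T = 2.439 − 0.4617 = 1.977 mol/dm³.
S̃_{S/T} = C_S/C_T = 1.977/0.4617 = 4.28.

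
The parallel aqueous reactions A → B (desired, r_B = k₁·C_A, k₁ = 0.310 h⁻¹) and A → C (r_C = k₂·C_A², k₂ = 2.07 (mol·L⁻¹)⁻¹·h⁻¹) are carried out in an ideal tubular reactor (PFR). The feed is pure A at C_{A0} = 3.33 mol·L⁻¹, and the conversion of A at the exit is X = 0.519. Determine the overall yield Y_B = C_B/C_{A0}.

0.0309

C_A = C_{A0}(1−X) = 1.602 mol·L⁻¹.
Along a PFR/batch, dC_B/dC_A = −r_B/(r_B+r_C) = −k₁/(k₁+k₂·C_A).
Integrating from C_{A0} to C_A: C_B = (0.310/2.07)·ln[(0.310+2.07·3.33)/(0.310+2.07·1.60)] = 0.1498·ln(7.203/3.626) = 0.1028 mol·L⁻¹.
Y_B = C_B/C_{A0} = 0.1028/3.33 = 0.0309.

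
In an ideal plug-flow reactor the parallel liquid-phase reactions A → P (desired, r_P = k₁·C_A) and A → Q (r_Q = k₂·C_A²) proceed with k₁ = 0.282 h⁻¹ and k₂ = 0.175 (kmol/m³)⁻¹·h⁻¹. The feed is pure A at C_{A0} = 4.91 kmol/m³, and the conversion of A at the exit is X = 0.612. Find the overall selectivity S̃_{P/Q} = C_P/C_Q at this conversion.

C_A = C_{A0}(1−X) = 1.905 kmol/m³.
Along a PFR/batch, dC_P/dC_A = −r_P/(r_P+r_Q) = −k₁/(k₁+k₂·C_A).
Integrating from C_{A0} to C_A: C_P = (0.282/0.175)·ln[(0.282+0.175·4.91)/(0.282+0.175·1.91)] = 1.611·ln(1.141/0.6154) = 0.9953 kmol/m³.
C_Q = (C_{A0}−C_A)−C_P = 2.010 kmol/m³; S̃_{P/Q} = 0.9953/2.010 = 0.495.

0.495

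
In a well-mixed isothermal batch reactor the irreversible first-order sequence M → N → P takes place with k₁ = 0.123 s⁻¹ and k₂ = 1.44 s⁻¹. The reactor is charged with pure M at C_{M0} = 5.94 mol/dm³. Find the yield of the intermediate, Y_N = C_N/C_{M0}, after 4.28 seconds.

Solving the coupled first-order balances gives C_N(t) = [k₁/(k₂−k₁)]·C_{M0}·(e^(−k₁t) − e^(−k₂t)).
e^(−k₁t) = e^(−0.123×4.28) = e^(−0.5264) = 0.5907; e^(−k₂t) = e^(−6.163) = 0.002106.
C_N = 0.123×5.94/(1.44−0.123) × (0.5907−0.002106) = 0.5548×0.5886 = 0.3265 mol/dm³.
Y_N = C_N/C_{M0} = 0.3265/5.94 = 0.0550.

0.0550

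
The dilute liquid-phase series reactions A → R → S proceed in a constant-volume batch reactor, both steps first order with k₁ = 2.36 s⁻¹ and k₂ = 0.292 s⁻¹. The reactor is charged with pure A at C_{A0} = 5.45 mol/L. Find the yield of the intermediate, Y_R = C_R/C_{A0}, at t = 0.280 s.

0.462

The intermediate concentration in a first-order A→B→C sequence is C_R = k₁C_{A0}(e^(−k₁t) − e^(−k₂t))/(k₂−k₁).
e^(−k₁t) = e^(−2.36×0.280) = e^(−0.6608) = 0.5164; e^(−k₂t) = e^(−0.08176) = 0.9215.
C_R = 2.36×5.45/(0.292−2.36) × (0.5164−0.9215) = (-6.220)×(-0.4051) = 2.519 mol/L.
Y_R = C_R/C_{A0} = 2.519/5.45 = 0.462.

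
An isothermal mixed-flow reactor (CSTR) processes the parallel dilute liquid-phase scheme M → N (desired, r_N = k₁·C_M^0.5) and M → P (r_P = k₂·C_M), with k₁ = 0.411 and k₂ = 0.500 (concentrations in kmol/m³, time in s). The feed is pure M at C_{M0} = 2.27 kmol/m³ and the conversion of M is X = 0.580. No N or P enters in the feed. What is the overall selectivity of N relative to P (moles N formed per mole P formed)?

0.842

Exit C_M = C_{M0}(1−X) = 2.27×0.420 = 0.9534 kmol/m³.
A CSTR operates uniformly at the exit composition, giving r_N = 0.4013 and r_P = 0.4767 (each k·C_M^n at C_M = 0.9534).
Overall selectivity = C_N/C_P = r_Nτ/(r_Pτ) = r_N/r_P = 0.842.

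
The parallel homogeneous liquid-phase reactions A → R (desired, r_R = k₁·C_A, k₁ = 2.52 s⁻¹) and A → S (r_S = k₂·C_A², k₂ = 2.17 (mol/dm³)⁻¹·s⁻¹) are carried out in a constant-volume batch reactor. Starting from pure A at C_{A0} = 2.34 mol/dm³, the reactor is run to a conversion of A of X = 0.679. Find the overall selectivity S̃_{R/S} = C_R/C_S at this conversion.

C_A = C_{A0}(1−X) = 0.7511 mol/dm³.
Along a PFR/batch, dC_R/dC_A = −r_R/(r_R+r_S) = −k₁/(k₁+k₂·C_A).
Integrating from C_{A0} to C_A: C_R = (2.52/2.17)·ln[(2.52+2.17·2.34)/(2.52+2.17·0.751)] = 1.161·ln(7.598/4.150) = 0.7023 mol/dm³.
C_S = (C_{A0}−C_A)−C_R = 0.8866 mol/dm³; S̃_{R/S} = 0.7023/0.8866 = 0.792.

0.792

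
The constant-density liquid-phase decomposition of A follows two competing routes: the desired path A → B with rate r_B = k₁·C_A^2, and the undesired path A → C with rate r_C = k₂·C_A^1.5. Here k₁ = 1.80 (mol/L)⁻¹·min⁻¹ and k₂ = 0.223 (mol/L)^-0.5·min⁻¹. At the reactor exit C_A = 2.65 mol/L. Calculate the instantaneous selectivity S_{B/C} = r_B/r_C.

13.1

S_{B/C} = r_B/r_C = (k₁·C_A^2)/(k₂·C_A^1.5) = (k₁/k₂)·C_A^0.5.
= (1.80×2.650^2) / (0.223×2.650^1.5) = 12.64/0.9620 = 13.1.
Since the desired path is higher order in A, keeping C_A high (PFR or concentrated feed) favours B.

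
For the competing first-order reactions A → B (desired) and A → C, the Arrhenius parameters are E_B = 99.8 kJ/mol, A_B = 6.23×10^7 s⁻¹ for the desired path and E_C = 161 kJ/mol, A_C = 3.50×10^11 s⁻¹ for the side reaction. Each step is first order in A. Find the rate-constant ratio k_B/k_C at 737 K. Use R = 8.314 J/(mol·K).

3.87

Since both paths have the same order in A, the concentration cancels and S_{B/C} = k_B/k_C = (A_B/A_C)·exp[(E_C−E_B)/(RT)].
(E_C−E_B)/(RT) = (161−99.8)×10³/(8.314×737) = 61200/6127 = 9.988.
k_B/k_C = (6.23×10^7/3.50×10^11)·exp(9.988) = 1.780×10^-4 × 21761 = 3.87.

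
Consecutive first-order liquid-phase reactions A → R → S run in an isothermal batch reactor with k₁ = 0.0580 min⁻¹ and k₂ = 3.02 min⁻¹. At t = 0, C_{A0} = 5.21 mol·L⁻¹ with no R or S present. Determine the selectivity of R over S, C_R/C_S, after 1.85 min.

0.208

The intermediate concentration in a first-order A→B→C sequence is C_R = k₁C_{A0}(e^(−k₁t) − e^(−k₂t))/(k₂−k₁).
e^(−k₁t) = e^(−0.0580×1.85) = e^(−0.1073) = 0.8983; e^(−k₂t) = e^(−5.587) = 0.003746.
C_R = 0.0580×5.21/(3.02−0.0580) × (0.8983−0.003746) = 0.1020×0.8945 = 0.09126 mol·L⁻¹.
C_A = C_{A0}e^(−k₁t) = 4.680 mol·L⁻¹, so C_S = C_{A0}−C_A−C_R = 0.4388 mol·L⁻¹; C_R/C_S = 0.208.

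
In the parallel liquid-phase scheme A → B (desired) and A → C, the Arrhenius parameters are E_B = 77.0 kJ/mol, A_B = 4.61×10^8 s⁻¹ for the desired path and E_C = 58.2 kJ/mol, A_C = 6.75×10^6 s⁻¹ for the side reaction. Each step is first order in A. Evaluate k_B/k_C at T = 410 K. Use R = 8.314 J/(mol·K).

With equal orders, S_{B/C} = k_B/k_C = (A_B/A_C)·exp[(E_C−E_B)/(RT)].
(E_C−E_B)/(RT) = (58.2−77.0)×10³/(8.314×410) = -18800/3409 = -5.515.
k_B/k_C = (4.61×10^8/6.75×10^6)·exp(-5.515) = 68.30 × 0.004025 = 0.275.
Since E_B > E_C, raising the temperature improves selectivity toward B.

0.275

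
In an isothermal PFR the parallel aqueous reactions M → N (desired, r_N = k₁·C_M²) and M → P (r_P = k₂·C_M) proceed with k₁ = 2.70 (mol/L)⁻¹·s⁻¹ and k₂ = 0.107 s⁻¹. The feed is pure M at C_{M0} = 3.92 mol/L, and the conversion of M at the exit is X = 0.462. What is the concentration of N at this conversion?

C_M = C_{M0}(1−X) = 2.109 mol/L.
Along a PFR/batch, dC_P/dC_M = −r_P/(r_N+r_P) = −k₂/(k₂+k₁·C_M).
Integrating from C_{M0} to C_M: C_P = (0.107/2.70)·ln[(0.107+2.70·3.92)/(0.107+2.70·2.11)] = 0.03963·ln(10.69/5.801) = 0.02423 mol/L.
Then C_N = (C_{M0}−C_M) − C_P = 1.811 − 0.02423 = 1.787 mol/L.

1.79 mol/L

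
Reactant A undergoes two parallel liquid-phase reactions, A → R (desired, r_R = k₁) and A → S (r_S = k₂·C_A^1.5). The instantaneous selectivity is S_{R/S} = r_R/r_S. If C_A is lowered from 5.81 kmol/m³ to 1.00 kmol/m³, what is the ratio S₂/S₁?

14.0

S_{R/S} = (k₁/k₂)·C_A^-1.5, so S₂/S₁ = (C_{A,2}/C_{A,1})^-1.5.
= (1.00/5.81)^(-1.5) = (0.1721)^(-1.5) = 14.0.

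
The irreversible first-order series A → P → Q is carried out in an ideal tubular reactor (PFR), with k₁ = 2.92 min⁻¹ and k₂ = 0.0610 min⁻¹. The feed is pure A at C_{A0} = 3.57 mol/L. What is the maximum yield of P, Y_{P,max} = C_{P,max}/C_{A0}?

0.921

Evaluating C_P at τ_opt = ln(k₂/k₁)/(k₂−k₁) gives C_{P,max}/C_{A0} = (k₁/k₂)^[k₂/(k₂−k₁)].
= (2.92/0.0610)^(0.0610/(0.0610−2.92)) = (47.87)^(-0.02134) = 0.9208.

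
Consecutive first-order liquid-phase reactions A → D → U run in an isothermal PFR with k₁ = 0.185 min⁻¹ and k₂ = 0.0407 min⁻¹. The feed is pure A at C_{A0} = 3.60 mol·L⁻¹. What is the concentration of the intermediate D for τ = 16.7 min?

2.13 mol·L⁻¹

For first-order series with pure A initially, C_D(τ) = k₁C_{A0}/(k₂−k₁)·(e^(−k₁τ) − e^(−k₂τ)).
e^(−k₁τ) = e^(−0.185×16.7) = e^(−3.089) = 0.04552; e^(−k₂τ) = e^(−0.6797) = 0.5068.
C_D = 0.185×3.60/(0.0407−0.185) × (0.04552−0.5068) = (-4.615)×(-0.4612) = 2.129 mol·L⁻¹.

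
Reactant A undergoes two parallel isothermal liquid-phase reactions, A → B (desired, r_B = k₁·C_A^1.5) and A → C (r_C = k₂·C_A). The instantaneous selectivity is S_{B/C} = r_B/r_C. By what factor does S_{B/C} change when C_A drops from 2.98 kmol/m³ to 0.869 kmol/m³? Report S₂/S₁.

0.540

S_{B/C} = (k₁/k₂)·C_A^0.5, so S₂/S₁ = (C_{A,2}/C_{A,1})^0.5.
= (0.869/2.98)^0.5 = (0.2916)^0.5 = 0.540.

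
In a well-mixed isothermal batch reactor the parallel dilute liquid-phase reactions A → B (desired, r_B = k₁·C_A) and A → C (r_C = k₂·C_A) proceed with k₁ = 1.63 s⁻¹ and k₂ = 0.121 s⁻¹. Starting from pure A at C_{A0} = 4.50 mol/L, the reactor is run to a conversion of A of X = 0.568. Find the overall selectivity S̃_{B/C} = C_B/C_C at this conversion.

13.5

C_A = C_{A0}(1−X) = 1.944 mol/L.
Both paths are first order in A, so the instantaneous fraction to B is constant: dC_B/d(−C_A) = k₁/(k₁+k₂) = 0.9309.
C_B = 0.9309·(C_{A0}−C_A) = 0.9309×2.556 = 2.38 mol/L.
C_C = (C_{A0}−C_A)−C_B = 0.1766 mol/L; S̃_{B/C} = 2.379/0.1766 = 13.5.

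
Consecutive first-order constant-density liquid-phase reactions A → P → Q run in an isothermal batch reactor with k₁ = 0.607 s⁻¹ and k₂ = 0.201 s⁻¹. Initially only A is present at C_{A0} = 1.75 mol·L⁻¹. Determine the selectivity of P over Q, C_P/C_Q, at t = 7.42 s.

The intermediate concentration in a first-order A→B→C sequence is C_P = k₁C_{A0}(e^(−k₁t) − e^(−k₂t))/(k₂−k₁).
e^(−k₁t) = e^(−0.607×7.42) = e^(−4.504) = 0.01107; e^(−k₂t) = e^(−1.491) = 0.2251.
C_P = 0.607×1.75/(0.201−0.607) × (0.01107−0.2251) = (-2.616)×(-0.2140) = 0.5599 mol·L⁻¹.
C_A = C_{A0}e^(−k₁t) = 0.01936 mol·L⁻¹, so C_Q = C_{A0}−C_A−C_P = 1.171 mol·L⁻¹; C_P/C_Q = 0.478.

0.478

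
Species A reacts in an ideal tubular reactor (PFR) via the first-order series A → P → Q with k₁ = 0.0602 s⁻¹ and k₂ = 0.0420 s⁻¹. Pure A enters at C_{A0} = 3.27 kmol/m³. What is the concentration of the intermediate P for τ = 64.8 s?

Solving the coupled first-order balances gives C_P(τ) = [k₁/(k₂−k₁)]·C_{A0}·(e^(−k₁τ) − e^(−k₂τ)).
e^(−k₁τ) = e^(−0.0602×64.8) = e^(−3.901) = 0.02022; e^(−k₂τ) = e^(−2.722) = 0.06577.
C_P = 0.0602×3.27/(0.0420−0.0602) × (0.02022−0.06577) = (-10.82)×(-0.04555) = 0.4926 kmol/m³.

0.493 kmol/m³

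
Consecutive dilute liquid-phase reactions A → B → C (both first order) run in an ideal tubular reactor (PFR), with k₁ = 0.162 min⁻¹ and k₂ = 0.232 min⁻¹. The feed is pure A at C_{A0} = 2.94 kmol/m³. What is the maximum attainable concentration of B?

0.894 kmol/m³

For a first-order series the maximum intermediate yield is C_{B,max}/C_{A0} = (k₁/k₂)^[k₂/(k₂−k₁)].
= (0.162/0.232)^(0.232/(0.232−0.162)) = (0.6983)^(3.314) = 0.3041.
C_{B,max} = 0.3041×2.94 = 0.894 kmol/m³.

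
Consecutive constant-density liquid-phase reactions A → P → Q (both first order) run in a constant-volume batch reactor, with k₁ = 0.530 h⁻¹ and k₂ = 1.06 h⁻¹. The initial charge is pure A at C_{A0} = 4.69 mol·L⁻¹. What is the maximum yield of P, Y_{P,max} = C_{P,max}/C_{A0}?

At the optimum, C_{P,max}/C_{A0} = (k₁/k₂)^[k₂/(k₂−k₁)].
= (0.530/1.06)^(1.06/(1.06−0.530)) = (0.5000)^(2.000) = 0.2500.

0.250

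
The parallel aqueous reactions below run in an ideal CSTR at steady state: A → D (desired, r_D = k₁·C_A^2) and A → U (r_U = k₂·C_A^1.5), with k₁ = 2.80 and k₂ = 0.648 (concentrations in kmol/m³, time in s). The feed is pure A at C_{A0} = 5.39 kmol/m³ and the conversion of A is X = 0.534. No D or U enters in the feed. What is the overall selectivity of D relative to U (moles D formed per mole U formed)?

6.85

Exit C_A = C_{A0}(1−X) = 5.39×0.466 = 2.512 kmol/m³.
In a CSTR the entire volume is at exit conditions, so r_D = 2.80×2.512^2 = 17.66 and r_U = 0.648×2.512^1.5 = 2.580.
Overall selectivity = C_D/C_U = r_Dτ/(r_Uτ) = r_D/r_U = 6.85.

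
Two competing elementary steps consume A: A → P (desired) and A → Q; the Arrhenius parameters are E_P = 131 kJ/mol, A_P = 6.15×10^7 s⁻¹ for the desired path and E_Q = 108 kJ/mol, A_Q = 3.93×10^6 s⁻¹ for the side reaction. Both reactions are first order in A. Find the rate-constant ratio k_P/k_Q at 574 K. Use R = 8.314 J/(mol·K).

With equal orders, S_{P/Q} = k_P/k_Q = (A_P/A_Q)·exp[(E_Q−E_P)/(RT)].
(E_Q−E_P)/(RT) = (108−131)×10³/(8.314×574) = -23000/4772 = -4.820.
k_P/k_Q = (6.15×10^7/3.93×10^6)·exp(-4.820) = 15.65 × 0.008070 = 0.126.
Since E_P > E_Q, raising the temperature improves selectivity toward P.

0.126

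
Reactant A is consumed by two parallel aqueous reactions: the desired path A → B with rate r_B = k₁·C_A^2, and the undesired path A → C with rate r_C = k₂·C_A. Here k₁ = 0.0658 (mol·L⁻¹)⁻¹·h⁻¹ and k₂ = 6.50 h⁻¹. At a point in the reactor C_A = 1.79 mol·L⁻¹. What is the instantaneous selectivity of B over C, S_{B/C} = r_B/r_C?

0.0181

S_{B/C} = r_B/r_C = (k₁·C_A^2)/(k₂·C_A) = (k₁/k₂)·C_A.
= (0.0658×1.790^2) / (6.50×1.790) = 0.2108/11.63 = 0.0181.
Since the desired path is higher order in A, keeping C_A high (PFR or concentrated feed) favours B.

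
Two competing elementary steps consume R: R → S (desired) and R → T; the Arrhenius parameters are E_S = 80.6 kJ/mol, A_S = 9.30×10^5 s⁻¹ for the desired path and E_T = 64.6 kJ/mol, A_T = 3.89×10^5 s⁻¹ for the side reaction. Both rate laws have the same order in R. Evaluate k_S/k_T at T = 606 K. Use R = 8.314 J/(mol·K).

With equal orders, S_{S/T} = k_S/k_T = (A_S/A_T)·exp[(E_T−E_S)/(RT)].
(E_T−E_S)/(RT) = (64.6−80.6)×10³/(8.314×606) = -16000/5038 = -3.176.
k_S/k_T = (9.30×10^5/3.89×10^5)·exp(-3.176) = 2.391 × 0.04177 = 0.0999.

0.0999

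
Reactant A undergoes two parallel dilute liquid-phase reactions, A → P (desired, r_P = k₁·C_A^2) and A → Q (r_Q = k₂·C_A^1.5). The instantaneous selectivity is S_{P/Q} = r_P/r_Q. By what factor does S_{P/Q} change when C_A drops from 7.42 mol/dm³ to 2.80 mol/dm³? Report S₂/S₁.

0.614

S_{P/Q} = (k₁/k₂)·C_A^0.5, so S₂/S₁ = (C_{A,2}/C_{A,1})^0.5.
= (2.80/7.42)^0.5 = (0.3774)^0.5 = 0.614.
Selectivity toward P falls as C_A falls — high-concentration operation is favoured.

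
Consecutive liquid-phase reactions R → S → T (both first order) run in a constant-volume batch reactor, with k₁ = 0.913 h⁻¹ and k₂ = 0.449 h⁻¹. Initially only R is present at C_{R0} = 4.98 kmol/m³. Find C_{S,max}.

2.51 kmol/m³

Evaluating C_S at t_opt = ln(k₂/k₁)/(k₂−k₁) gives C_{S,max}/C_{R0} = (k₁/k₂)^[k₂/(k₂−k₁)].
= (0.913/0.449)^(0.449/(0.449−0.913)) = (2.033)^(-0.9677) = 0.5032.
C_{S,max} = 0.5032×4.98 = 2.51 kmol/m³.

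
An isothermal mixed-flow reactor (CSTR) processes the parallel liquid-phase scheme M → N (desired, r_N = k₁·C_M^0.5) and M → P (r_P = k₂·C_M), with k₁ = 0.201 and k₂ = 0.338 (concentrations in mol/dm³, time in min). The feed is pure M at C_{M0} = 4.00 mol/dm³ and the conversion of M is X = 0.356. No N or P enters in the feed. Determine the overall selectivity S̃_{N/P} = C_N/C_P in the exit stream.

0.371

Exit C_M = C_{M0}(1−X) = 4.00×0.644 = 2.576 mol/dm³.
In a CSTR the entire volume is at exit conditions, so r_N = 0.201×2.576^0.5 = 0.3226 and r_P = 0.338×2.576 = 0.8707.
Overall selectivity = C_N/C_P = r_Nτ/(r_Pτ) = r_N/r_P = 0.371.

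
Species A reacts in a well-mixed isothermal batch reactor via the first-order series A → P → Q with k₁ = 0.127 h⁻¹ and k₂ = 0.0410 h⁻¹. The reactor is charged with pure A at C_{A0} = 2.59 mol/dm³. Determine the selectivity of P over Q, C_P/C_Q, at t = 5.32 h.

Solving the coupled first-order balances gives C_P(t) = [k₁/(k₂−k₁)]·C_{A0}·(e^(−k₁t) − e^(−k₂t)).
e^(−k₁t) = e^(−0.127×5.32) = e^(−0.6756) = 0.5088; e^(−k₂t) = e^(−0.2181) = 0.8040.
C_P = 0.127×2.59/(0.0410−0.127) × (0.5088−0.8040) = (-3.825)×(-0.2952) = 1.129 mol/dm³.
C_A = C_{A0}e^(−k₁t) = 1.318 mol/dm³, so C_Q = C_{A0}−C_A−C_P = 0.1431 mol/dm³; C_P/C_Q = 7.89.

7.89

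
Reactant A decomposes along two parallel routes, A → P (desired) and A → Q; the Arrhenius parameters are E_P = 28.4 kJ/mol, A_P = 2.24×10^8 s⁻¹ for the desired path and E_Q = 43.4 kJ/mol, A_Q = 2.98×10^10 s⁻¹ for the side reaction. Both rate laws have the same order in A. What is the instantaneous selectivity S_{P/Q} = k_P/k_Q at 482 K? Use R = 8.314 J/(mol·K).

With equal orders, S_{P/Q} = k_P/k_Q = (A_P/A_Q)·exp[(E_Q−E_P)/(RT)].
(E_Q−E_P)/(RT) = (43.4−28.4)×10³/(8.314×482) = 15000/4007 = 3.743.
k_P/k_Q = (2.24×10^8/2.98×10^10)·exp(3.743) = 0.007517 × 42.23 = 0.317.
Since E_P < E_Q, lowering the temperature improves selectivity toward P.

0.317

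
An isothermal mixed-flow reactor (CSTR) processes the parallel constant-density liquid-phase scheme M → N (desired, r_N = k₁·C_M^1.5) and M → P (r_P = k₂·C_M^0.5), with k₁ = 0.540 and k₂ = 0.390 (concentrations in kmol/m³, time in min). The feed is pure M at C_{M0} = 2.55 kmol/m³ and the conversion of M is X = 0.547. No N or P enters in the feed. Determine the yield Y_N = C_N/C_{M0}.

Exit C_M = C_{M0}(1−X) = 2.55×0.453 = 1.155 kmol/m³.
In a CSTR the entire volume is at exit conditions, so r_N = 0.540×1.155^1.5 = 0.6704 and r_P = 0.390×1.155^0.5 = 0.4192.
Fraction of consumed M going to N: r_N/(r_N+r_P) = 0.6153.
C_N = 0.6153·C_{M0}·X = 0.6153×2.55×0.547 = 0.858 kmol/m³; Y_N = C_N/C_{M0} = 0.337.

0.337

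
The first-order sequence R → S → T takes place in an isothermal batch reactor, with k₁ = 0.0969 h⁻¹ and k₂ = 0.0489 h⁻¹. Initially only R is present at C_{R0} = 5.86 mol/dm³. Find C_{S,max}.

At the optimum, C_{S,max}/C_{R0} = (k₁/k₂)^[k₂/(k₂−k₁)].
= (0.0969/0.0489)^(0.0489/(0.0489−0.0969)) = (1.982)^(-1.019) = 0.4982.
C_{S,max} = 0.4982×5.86 = 2.92 mol/dm³.

2.92 mol/dm³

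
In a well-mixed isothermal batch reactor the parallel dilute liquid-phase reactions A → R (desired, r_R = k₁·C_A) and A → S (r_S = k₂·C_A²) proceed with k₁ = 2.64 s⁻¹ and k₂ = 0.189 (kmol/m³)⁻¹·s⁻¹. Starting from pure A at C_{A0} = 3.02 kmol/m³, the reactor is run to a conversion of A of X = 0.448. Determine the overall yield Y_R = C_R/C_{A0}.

C_A = C_{A0}(1−X) = 1.667 kmol/m³.
Along a PFR/batch, dC_R/dC_A = −r_R/(r_R+r_S) = −k₁/(k₁+k₂·C_A).
Integrating from C_{A0} to C_A: C_R = (2.64/0.189)·ln[(2.64+0.189·3.02)/(2.64+0.189·1.67)] = 13.97·ln(3.211/2.955) = 1.159 kmol/m³.
Y_R = C_R/C_{A0} = 1.159/3.02 = 0.384.

0.384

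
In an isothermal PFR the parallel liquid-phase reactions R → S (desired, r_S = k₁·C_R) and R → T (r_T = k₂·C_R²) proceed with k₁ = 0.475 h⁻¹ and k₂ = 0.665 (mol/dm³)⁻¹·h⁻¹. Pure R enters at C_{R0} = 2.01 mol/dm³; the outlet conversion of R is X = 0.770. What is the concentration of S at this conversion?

0.600 mol/dm³

C_R = C_{R0}(1−X) = 0.4623 mol/dm³.
Along a PFR/batch, dC_S/dC_R = −r_S/(r_S+r_T) = −k₁/(k₁+k₂·C_R).
Integrating from C_{R0} to C_R: C_S = (0.475/0.665)·ln[(0.475+0.665·2.01)/(0.475+0.665·0.462)] = 0.7143·ln(1.812/0.7824) = 0.5997 mol/dm³.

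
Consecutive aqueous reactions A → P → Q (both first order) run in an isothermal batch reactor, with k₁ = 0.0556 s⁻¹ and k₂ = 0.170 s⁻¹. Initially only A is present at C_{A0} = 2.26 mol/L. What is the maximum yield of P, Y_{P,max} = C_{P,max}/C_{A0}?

0.190

For a first-order series the maximum intermediate yield is C_{P,max}/C_{A0} = (k₁/k₂)^[k₂/(k₂−k₁)].
= (0.0556/0.170)^(0.170/(0.170−0.0556)) = (0.3271)^(1.486) = 0.1900.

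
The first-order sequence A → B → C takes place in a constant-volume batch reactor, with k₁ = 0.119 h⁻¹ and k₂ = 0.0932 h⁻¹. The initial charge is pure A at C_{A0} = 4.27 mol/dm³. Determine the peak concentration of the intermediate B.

Evaluating C_B at t_opt = ln(k₂/k₁)/(k₂−k₁) gives C_{B,max}/C_{A0} = (k₁/k₂)^[k₂/(k₂−k₁)].
= (0.119/0.0932)^(0.0932/(0.0932−0.119)) = (1.277)^(-3.612) = 0.4136.
C_{B,max} = 0.4136×4.27 = 1.77 mol/dm³.

1.77 mol/dm³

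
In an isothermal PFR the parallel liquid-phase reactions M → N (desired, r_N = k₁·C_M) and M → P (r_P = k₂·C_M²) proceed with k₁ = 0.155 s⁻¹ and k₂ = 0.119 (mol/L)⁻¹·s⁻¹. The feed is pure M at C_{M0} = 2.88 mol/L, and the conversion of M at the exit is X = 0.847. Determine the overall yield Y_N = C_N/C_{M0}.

0.396

C_M = C_{M0}(1−X) = 0.4406 mol/L.
Along a PFR/batch, dC_N/dC_M = −r_N/(r_N+r_P) = −k₁/(k₁+k₂·C_M).
Integrating from C_{M0} to C_M: C_N = (0.155/0.119)·ln[(0.155+0.119·2.88)/(0.155+0.119·0.441)] = 1.303·ln(0.4977/0.2074) = 1.140 mol/L.
Y_N = C_N/C_{M0} = 1.140/2.88 = 0.396.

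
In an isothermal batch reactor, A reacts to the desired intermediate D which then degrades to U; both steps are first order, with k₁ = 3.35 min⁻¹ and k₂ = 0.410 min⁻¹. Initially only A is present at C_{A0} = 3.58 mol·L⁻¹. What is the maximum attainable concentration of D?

2.67 mol·L⁻¹

Evaluating C_D at t_opt = ln(k₂/k₁)/(k₂−k₁) gives C_{D,max}/C_{A0} = (k₁/k₂)^[k₂/(k₂−k₁)].
= (3.35/0.410)^(0.410/(0.410−3.35)) = (8.171)^(-0.1395) = 0.7461.
C_{D,max} = 0.7461×3.58 = 2.67 mol·L⁻¹.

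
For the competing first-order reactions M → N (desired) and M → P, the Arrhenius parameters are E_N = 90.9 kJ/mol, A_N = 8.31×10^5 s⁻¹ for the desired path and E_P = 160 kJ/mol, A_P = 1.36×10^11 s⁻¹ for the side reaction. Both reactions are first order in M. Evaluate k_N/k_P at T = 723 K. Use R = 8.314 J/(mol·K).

0.601

Since both paths have the same order in M, the concentration cancels and S_{N/P} = k_N/k_P = (A_N/A_P)·exp[(E_P−E_N)/(RT)].
(E_P−E_N)/(RT) = (160−90.9)×10³/(8.314×723) = 69100/6011 = 11.50.
k_N/k_P = (8.31×10^5/1.36×10^11)·exp(11.50) = 6.110×10^-6 × 98277 = 0.601.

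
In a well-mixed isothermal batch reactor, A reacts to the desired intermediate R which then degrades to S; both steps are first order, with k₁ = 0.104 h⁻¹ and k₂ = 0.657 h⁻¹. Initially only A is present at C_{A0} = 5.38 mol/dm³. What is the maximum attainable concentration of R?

Evaluating C_R at t_opt = ln(k₂/k₁)/(k₂−k₁) gives C_{R,max}/C_{A0} = (k₁/k₂)^[k₂/(k₂−k₁)].
= (0.104/0.657)^(0.657/(0.657−0.104)) = (0.1583)^(1.188) = 0.1119.
C_{R,max} = 0.1119×5.38 = 0.602 mol/dm³.

0.602 mol/dm³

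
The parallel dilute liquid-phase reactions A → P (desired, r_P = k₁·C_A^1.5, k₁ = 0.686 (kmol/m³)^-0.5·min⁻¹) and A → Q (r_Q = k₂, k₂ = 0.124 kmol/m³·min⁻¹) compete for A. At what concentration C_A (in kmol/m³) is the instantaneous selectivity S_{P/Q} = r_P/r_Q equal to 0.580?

0.222 kmol/m³

S_{P/Q} = (k₁/k₂)·C_A^1.5 ⇒ C_A = (S·k₂/k₁)^(1/1.5).
= (0.580×0.124/0.686)^(0.6667) = (0.1048)^(0.6667) = 0.222 kmol/m³.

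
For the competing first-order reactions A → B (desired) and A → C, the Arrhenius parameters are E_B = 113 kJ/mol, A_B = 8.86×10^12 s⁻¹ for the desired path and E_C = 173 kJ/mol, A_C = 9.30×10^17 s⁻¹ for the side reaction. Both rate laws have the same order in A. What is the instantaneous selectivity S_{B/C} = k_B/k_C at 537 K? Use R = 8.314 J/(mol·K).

6.54

k_B/k_C = (A_B/A_C)·exp[−(E_B−E_C)/(RT)] = (A_B/A_C)·exp[(E_C−E_B)/(RT)].
(E_C−E_B)/(RT) = (173−113)×10³/(8.314×537) = 60000/4465 = 13.44.
k_B/k_C = (8.86×10^12/9.30×10^17)·exp(13.44) = 9.527×10^-6 × 6.863×10^5 = 6.54.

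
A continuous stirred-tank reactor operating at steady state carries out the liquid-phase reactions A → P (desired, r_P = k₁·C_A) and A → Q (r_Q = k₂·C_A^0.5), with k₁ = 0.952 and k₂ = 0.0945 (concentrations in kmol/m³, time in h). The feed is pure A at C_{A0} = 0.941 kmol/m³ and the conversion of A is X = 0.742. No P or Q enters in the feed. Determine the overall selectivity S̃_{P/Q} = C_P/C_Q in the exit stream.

Exit C_A = C_{A0}(1−X) = 0.941×0.258 = 0.2428 kmol/m³.
Rates in a CSTR are evaluated at the outlet concentration: r_P = 0.952×0.2428 = 0.2311, r_Q = 0.0945×0.2428^0.5 = 0.04656.
Overall selectivity = C_P/C_Q = r_Pτ/(r_Qτ) = r_P/r_Q = 4.96.

4.96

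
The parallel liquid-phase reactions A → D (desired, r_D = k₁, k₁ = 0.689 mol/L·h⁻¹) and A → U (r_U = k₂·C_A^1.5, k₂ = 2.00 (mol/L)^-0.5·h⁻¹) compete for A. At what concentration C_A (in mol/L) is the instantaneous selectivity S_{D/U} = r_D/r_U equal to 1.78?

S_{D/U} = (k₁/k₂)·C_A^-1.5 ⇒ C_A = (S·k₂/k₁)^(1/(-1.5)).
= (1.78×2.00/0.689)^(-0.6667) = (5.167)^(-0.6667) = 0.335 mol/L.

0.335 mol/L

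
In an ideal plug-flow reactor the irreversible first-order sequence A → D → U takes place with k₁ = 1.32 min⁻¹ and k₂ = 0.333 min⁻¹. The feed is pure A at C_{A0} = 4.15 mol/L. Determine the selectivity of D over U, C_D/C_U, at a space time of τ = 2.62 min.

1.14

Solving the coupled first-order balances gives C_D(τ) = [k₁/(k₂−k₁)]·C_{A0}·(e^(−k₁τ) − e^(−k₂τ)).
e^(−k₁τ) = e^(−1.32×2.62) = e^(−3.458) = 0.03148; e^(−k₂τ) = e^(−0.8725) = 0.4179.
C_D = 1.32×4.15/(0.333−1.32) × (0.03148−0.4179) = (-5.550)×(-0.3864) = 2.145 mol/L.
C_A = C_{A0}e^(−k₁τ) = 0.1306 mol/L, so C_U = C_{A0}−C_A−C_D = 1.875 mol/L; C_D/C_U = 1.14.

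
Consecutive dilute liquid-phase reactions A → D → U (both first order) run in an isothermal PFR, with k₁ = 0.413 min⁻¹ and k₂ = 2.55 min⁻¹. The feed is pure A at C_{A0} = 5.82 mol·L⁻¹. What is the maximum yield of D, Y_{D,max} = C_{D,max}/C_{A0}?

Evaluating C_D at τ_opt = ln(k₂/k₁)/(k₂−k₁) gives C_{D,max}/C_{A0} = (k₁/k₂)^[k₂/(k₂−k₁)].
= (0.413/2.55)^(2.55/(2.55−0.413)) = (0.1620)^(1.193) = 0.1139.

0.114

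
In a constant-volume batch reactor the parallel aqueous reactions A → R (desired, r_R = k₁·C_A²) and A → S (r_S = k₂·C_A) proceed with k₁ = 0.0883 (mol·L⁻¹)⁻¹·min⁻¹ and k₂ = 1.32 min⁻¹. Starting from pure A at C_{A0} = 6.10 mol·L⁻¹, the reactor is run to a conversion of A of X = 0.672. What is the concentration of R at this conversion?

0.861 mol·L⁻¹

C_A = C_{A0}(1−X) = 2.001 mol·L⁻¹.
Along a PFR/batch, dC_S/dC_A = −r_S/(r_R+r_S) = −k₂/(k₂+k₁·C_A).
Integrating from C_{A0} to C_A: C_S = (1.32/0.0883)·ln[(1.32+0.0883·6.10)/(1.32+0.0883·2.00)] = 14.95·ln(1.859/1.497) = 3.238 mol·L⁻¹.
Then C_R = (C_{A0}−C_A) − C_S = 4.099 − 3.238 = 0.8613 mol·L⁻¹.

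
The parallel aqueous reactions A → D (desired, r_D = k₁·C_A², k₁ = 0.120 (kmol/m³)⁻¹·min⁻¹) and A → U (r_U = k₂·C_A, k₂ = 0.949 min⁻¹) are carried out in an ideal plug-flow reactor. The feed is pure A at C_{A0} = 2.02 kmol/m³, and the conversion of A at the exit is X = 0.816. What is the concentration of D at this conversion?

C_A = C_{A0}(1−X) = 0.3717 kmol/m³.
Along a PFR/batch, dC_U/dC_A = −r_U/(r_D+r_U) = −k₂/(k₂+k₁·C_A).
Integrating from C_{A0} to C_A: C_U = (0.949/0.120)·ln[(0.949+0.120·2.02)/(0.949+0.120·0.372)] = 7.908·ln(1.191/0.9936) = 1.436 kmol/m³.
Then C_D = (C_{A0}−C_A) − C_U = 1.648 − 1.436 = 0.2126 kmol/m³.

0.213 kmol/m³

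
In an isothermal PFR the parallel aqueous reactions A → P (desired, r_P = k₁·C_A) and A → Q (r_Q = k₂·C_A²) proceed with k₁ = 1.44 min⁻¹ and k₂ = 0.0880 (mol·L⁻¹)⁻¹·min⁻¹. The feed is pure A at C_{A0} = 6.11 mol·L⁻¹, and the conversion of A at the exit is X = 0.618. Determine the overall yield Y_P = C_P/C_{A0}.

C_A = C_{A0}(1−X) = 2.334 mol·L⁻¹.
Along a PFR/batch, dC_P/dC_A = −r_P/(r_P+r_Q) = −k₁/(k₁+k₂·C_A).
Integrating from C_{A0} to C_A: C_P = (1.44/0.0880)·ln[(1.44+0.0880·6.11)/(1.44+0.0880·2.33)] = 16.36·ln(1.978/1.645) = 3.010 mol·L⁻¹.
Y_P = C_P/C_{A0} = 3.010/6.11 = 0.493.

0.493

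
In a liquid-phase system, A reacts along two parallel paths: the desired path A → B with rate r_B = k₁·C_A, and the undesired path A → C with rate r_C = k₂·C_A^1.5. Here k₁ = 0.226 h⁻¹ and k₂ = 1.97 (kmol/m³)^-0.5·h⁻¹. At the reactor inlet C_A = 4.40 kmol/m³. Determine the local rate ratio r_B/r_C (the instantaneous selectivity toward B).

S_{B/C} = r_B/r_C = (k₁·C_A)/(k₂·C_A^1.5) = (k₁/k₂)·C_A^-0.5.
= (0.226×4.400) / (1.97×4.400^1.5) = 0.9944/18.18 = 0.0547.
The undesired path is higher order in A, so low C_A (CSTR or dilute feed) favours B.

0.0547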